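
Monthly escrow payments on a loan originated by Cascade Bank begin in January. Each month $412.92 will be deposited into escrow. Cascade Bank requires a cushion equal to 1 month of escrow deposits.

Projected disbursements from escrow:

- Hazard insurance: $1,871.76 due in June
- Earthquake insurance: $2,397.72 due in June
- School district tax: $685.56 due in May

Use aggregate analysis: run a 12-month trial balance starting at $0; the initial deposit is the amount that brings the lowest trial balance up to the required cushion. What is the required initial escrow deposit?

$2,890.44

Cushion = 1 × $412.92 = $412.92
Trial balance (start $0, +$412.92 each month, − disbursements):
  Jan: +$412.92 → $412.92
  Feb: +$412.92 → $825.84
  Mar: +$412.92 → $1,238.76
  Apr: +$412.92 → $1,651.68
  May: +$412.92 − $685.56 → $1,379.04
  Jun: +$412.92 − $4,269.48 → -$2,477.52
  Jul: +$412.92 → -$2,064.60
  Aug: +$412.92 → -$1,651.68
  Sep: +$412.92 → -$1,238.76
  Oct: +$412.92 → -$825.84
  Nov: +$412.92 → -$412.92
  Dec: +$412.92 → $0.00
Lowest trial balance = -$2,477.52 (Jun)
Initial deposit = cushion − low point = $412.92 − (-$2,477.52) = $2,890.44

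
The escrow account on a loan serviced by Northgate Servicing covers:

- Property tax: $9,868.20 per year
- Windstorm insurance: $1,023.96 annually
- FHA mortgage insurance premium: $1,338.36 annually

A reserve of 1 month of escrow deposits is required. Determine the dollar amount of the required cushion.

$1,019.21

Property tax: $9,868.20 annually
Windstorm insurance: $1,023.96 annually
FHA mortgage insurance premium: $1,338.36 annually
Annual escrow total = $9,868.20 + $1,023.96 + $1,338.36 = $12,230.52
Monthly escrow = $12,230.52 / 12 = $1,019.21
Reserve = 1 × $1,019.21 = $1,019.21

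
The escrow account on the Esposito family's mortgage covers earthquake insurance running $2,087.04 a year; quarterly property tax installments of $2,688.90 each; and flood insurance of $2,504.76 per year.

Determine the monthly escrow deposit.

$1,278.95

Earthquake insurance: $2,087.04 annually
Property tax: $2,688.90 × 4 = $10,755.60 annually
Flood insurance: $2,504.76 annually
Total annual escrow = $15,347.40
Monthly = $15,347.40 ÷ 12 = $1,278.95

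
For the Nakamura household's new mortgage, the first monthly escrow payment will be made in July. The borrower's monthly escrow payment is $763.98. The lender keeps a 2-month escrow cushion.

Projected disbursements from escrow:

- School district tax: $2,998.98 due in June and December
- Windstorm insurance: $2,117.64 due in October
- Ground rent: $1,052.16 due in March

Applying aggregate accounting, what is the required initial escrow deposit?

$2,060.70

Cushion = 2 × $763.98 = $1,527.96
Trial balance (start $0, +$763.98 each month, − disbursements):
  Jul: +$763.98 → $763.98
  Aug: +$763.98 → $1,527.96
  Sep: +$763.98 → $2,291.94
  Oct: +$763.98 − $2,117.64 → $938.28
  Nov: +$763.98 → $1,702.26
  Dec: +$763.98 − $2,998.98 → -$532.74
  Jan: +$763.98 → $231.24
  Feb: +$763.98 → $995.22
  Mar: +$763.98 − $1,052.16 → $707.04
  Apr: +$763.98 → $1,471.02
  May: +$763.98 → $2,235.00
  Jun: +$763.98 − $2,998.98 → $0.00
Lowest trial balance = -$532.74 (Dec)
Initial deposit = cushion − low point = $1,527.96 − (-$532.74) = $2,060.70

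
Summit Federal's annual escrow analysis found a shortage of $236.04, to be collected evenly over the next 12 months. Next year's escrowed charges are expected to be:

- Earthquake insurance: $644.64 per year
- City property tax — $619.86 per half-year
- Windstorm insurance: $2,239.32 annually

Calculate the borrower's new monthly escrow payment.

Earthquake insurance: $644.64/yr
City property tax: $619.86 × 2 = $1,239.72/yr
Windstorm insurance: $2,239.32/yr
Total annual escrow = $4,123.68
Per month = $4,123.68 ÷ 12 = $343.64
Shortage per month = $236.04 ÷ 12 = $19.67
Adjusted monthly = $343.64 + $19.67 = $363.31

$363.31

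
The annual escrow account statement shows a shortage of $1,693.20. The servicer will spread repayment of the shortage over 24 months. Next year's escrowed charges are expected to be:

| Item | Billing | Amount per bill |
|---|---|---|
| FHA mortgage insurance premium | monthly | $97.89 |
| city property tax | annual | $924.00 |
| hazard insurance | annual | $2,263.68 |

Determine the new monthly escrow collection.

FHA mortgage insurance premium: $97.89 × 12 = $1,174.68 per year
City property tax: $924.00 per year
Hazard insurance: $2,263.68 per year
Total annual escrow = $1,174.68 + $924.00 + $2,263.68 = $4,362.36
Per month = $4,362.36 ÷ 12 = $363.53
Monthly shortage recovery: $1,693.20 ÷ 24 = $70.55
Adjusted monthly = $363.53 + $70.55 = $434.08

$434.08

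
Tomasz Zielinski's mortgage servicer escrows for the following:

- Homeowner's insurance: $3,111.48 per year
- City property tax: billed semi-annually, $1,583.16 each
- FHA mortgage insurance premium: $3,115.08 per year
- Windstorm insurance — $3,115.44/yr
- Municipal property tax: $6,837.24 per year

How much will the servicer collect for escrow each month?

$1,612.13

Homeowner's insurance = $3,111.48 annually
City property tax = $1,583.16 × 2 = $3,166.32 annually
FHA mortgage insurance premium = $3,115.08 annually
Windstorm insurance = $3,115.44 annually
Municipal property tax = $6,837.24 annually
Yearly total = $3,111.48 + $3,166.32 + $3,115.08 + $3,115.44 + $6,837.24 = $19,345.56
Monthly escrow = $19,345.56 / 12 = $1,612.13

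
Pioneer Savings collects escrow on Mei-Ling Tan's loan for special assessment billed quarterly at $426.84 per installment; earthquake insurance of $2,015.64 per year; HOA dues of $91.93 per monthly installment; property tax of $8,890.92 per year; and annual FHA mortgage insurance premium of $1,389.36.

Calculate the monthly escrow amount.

$1,258.87

Special assessment = $426.84 × 4 = $1,707.36 per year
Earthquake insurance = $2,015.64 per year
HOA dues = $91.93 × 12 = $1,103.16 per year
Property tax = $8,890.92 per year
FHA mortgage insurance premium = $1,389.36 per year
Yearly total = $1,707.36 + $2,015.64 + $1,103.16 + $8,890.92 + $1,389.36 = $15,106.44
Monthly escrow = $15,106.44 ÷ 12 = $1,258.87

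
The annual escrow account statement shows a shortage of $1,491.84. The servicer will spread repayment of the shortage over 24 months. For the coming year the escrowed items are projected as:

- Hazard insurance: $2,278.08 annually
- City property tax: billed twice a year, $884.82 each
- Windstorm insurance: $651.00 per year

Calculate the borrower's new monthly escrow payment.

$453.72

Hazard insurance: $2,278.08
City property tax: $884.82 × 2 = $1,769.64
Windstorm insurance: $651.00
Annual escrow total = $2,278.08 + $1,769.64 + $651.00 = $4,698.72
Per month = $4,698.72 / 12 = $391.56
Monthly shortage recovery: $1,491.84 / 24 = $62.16
New monthly escrow = $391.56 + $62.16 = $453.72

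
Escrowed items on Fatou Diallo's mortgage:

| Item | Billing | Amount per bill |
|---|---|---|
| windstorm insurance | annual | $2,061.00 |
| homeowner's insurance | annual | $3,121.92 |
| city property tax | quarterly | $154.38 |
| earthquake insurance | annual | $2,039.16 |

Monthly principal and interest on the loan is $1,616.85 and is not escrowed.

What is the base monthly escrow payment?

$653.30

Windstorm insurance = $2,061.00 per year
Homeowner's insurance = $3,121.92 per year
City property tax = $154.38 × 4 = $617.52 per year
Earthquake insurance = $2,039.16 per year
Total per year = $7,839.60
Base monthly escrow = $7,839.60 / 12 = $653.30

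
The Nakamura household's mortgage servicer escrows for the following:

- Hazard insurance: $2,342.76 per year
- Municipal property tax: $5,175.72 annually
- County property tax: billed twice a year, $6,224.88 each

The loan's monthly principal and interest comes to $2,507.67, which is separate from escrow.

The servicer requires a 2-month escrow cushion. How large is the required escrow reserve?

$3,328.04

Hazard insurance: $2,342.76
Municipal property tax: $5,175.72
County property tax: $6,224.88 × 2 = $12,449.76
Yearly total = $2,342.76 + $5,175.72 + $12,449.76 = $19,968.24
Monthly escrow = $19,968.24 / 12 = $1,664.02
Reserve = 2 × $1,664.02 = $3,328.04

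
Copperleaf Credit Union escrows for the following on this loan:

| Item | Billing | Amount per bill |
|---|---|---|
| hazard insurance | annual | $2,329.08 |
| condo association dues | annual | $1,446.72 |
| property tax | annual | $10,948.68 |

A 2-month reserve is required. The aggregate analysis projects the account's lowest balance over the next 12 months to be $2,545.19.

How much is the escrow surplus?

Hazard insurance: $2,329.08 annually
Condo association dues: $1,446.72 annually
Property tax: $10,948.68 annually
Total annual escrow = $2,329.08 + $1,446.72 + $10,948.68 = $14,724.48
Base monthly escrow = $14,724.48 ÷ 12 = $1,227.04
Required reserve = 2 × $1,227.04 = $2,454.08
Excess over cushion: $2,545.19 − $2,454.08 = $91.11

$91.11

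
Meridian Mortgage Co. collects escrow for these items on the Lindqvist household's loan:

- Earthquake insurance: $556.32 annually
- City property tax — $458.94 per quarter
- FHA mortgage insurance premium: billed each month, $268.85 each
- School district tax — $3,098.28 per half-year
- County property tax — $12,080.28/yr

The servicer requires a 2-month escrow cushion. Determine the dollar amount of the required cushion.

$3,982.52

Earthquake insurance = $556.32 per year
City property tax = $458.94 × 4 = $1,835.76 per year
FHA mortgage insurance premium = $268.85 × 12 = $3,226.20 per year
School district tax = $3,098.28 × 2 = $6,196.56 per year
County property tax = $12,080.28 per year
Total annual escrow = $556.32 + $1,835.76 + $3,226.20 + $6,196.56 + $12,080.28 = $23,895.12
Base monthly escrow = $23,895.12 / 12 = $1,991.26
Cushion = 2 × $1,991.26 = $3,982.52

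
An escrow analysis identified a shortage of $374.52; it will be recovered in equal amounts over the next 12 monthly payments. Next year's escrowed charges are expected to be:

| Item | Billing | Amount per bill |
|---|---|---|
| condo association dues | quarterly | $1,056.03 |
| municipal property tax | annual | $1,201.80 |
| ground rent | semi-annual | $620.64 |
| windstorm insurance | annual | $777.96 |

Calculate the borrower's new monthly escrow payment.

$651.64

Condo association dues = $1,056.03 × 4 = $4,224.12
Municipal property tax = $1,201.80
Ground rent = $620.64 × 2 = $1,241.28
Windstorm insurance = $777.96
Total annual escrow = $4,224.12 + $1,201.80 + $1,241.28 + $777.96 = $7,445.16
Monthly = $7,445.16 ÷ 12 = $620.43
Monthly shortage recovery: $374.52 / 12 = $31.21
New monthly escrow = $620.43 + $31.21 = $651.64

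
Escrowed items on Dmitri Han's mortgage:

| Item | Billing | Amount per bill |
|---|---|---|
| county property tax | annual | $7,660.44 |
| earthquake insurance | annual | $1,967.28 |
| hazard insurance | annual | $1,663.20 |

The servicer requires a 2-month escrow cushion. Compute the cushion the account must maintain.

County property tax = $7,660.44/yr
Earthquake insurance = $1,967.28/yr
Hazard insurance = $1,663.20/yr
Total per year = $7,660.44 + $1,967.28 + $1,663.20 = $11,290.92
Base monthly escrow = $11,290.92 / 12 = $940.91
Reserve = 2 × $940.91 = $1,881.82

$1,881.82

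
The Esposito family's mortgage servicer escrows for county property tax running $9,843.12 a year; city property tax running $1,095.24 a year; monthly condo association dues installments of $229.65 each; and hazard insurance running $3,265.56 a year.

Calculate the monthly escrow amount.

County property tax = $9,843.12/yr
City property tax = $1,095.24/yr
Condo association dues = $229.65 × 12 = $2,755.80/yr
Hazard insurance = $3,265.56/yr
Combined annual = $9,843.12 + $1,095.24 + $2,755.80 + $3,265.56 = $16,959.72
Monthly escrow = $16,959.72 ÷ 12 = $1,413.31

$1,413.31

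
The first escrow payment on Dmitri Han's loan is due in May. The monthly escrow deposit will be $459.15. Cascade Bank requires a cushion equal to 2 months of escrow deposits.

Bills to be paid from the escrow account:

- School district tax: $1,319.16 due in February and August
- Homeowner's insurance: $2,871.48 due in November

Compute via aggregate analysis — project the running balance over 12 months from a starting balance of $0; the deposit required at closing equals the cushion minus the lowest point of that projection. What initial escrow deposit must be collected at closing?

$1,894.89

Cushion = 2 × $459.15 = $918.30
Trial balance (start $0, +$459.15 each month, − disbursements):
  May: +$459.15 → $459.15
  Jun: +$459.15 → $918.30
  Jul: +$459.15 → $1,377.45
  Aug: +$459.15 − $1,319.16 → $517.44
  Sep: +$459.15 → $976.59
  Oct: +$459.15 → $1,435.74
  Nov: +$459.15 − $2,871.48 → -$976.59
  Dec: +$459.15 → -$517.44
  Jan: +$459.15 → -$58.29
  Feb: +$459.15 − $1,319.16 → -$918.30
  Mar: +$459.15 → -$459.15
  Apr: +$459.15 → $0.00
Lowest trial balance = -$976.59 (Nov)
Initial deposit = cushion − low point = $918.30 − (-$976.59) = $1,894.89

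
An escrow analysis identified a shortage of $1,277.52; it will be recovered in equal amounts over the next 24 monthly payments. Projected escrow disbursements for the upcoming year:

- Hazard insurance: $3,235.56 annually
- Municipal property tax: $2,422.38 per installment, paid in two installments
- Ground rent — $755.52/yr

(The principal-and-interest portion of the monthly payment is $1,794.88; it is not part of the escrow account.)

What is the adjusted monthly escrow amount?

$789.55

Hazard insurance = $3,235.56/yr
Municipal property tax = $2,422.38 × 2 = $4,844.76/yr
Ground rent = $755.52/yr
Annual escrow total = $3,235.56 + $4,844.76 + $755.52 = $8,835.84
Per month = $8,835.84 ÷ 12 = $736.32
Shortage spread = $1,277.52 / 24 = $53.23/mo
Adjusted monthly = $736.32 + $53.23 = $789.55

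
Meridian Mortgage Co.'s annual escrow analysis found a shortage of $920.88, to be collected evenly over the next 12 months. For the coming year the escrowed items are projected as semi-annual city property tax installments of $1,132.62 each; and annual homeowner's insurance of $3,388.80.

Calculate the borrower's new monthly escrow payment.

City property tax — $1,132.62 × 2 = $2,265.24 annually
Homeowner's insurance — $3,388.80 annually
Annual escrow total = $2,265.24 + $3,388.80 = $5,654.04
Base monthly escrow = $5,654.04 / 12 = $471.17
Monthly shortage recovery: $920.88 ÷ 12 = $76.74
Adjusted monthly = $471.17 + $76.74 = $547.91

$547.91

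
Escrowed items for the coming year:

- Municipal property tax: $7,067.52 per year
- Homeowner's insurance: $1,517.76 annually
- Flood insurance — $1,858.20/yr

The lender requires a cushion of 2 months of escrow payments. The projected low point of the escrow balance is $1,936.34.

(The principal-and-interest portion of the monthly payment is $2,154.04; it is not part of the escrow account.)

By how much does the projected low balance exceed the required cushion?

Municipal property tax = $7,067.52
Homeowner's insurance = $1,517.76
Flood insurance = $1,858.20
Annual escrow total = $7,067.52 + $1,517.76 + $1,858.20 = $10,443.48
Monthly escrow = $10,443.48 ÷ 12 = $870.29
Required cushion = 2 × $870.29 = $1,740.58
Surplus = $1,936.34 − $1,740.58 = $195.76

$195.76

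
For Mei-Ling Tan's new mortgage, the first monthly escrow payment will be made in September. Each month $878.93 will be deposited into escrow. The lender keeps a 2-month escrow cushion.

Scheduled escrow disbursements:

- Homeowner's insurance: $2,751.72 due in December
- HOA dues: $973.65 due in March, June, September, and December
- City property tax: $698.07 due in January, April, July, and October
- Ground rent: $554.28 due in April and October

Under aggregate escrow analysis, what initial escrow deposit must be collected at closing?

$4,193.51

Cushion = 2 × $878.93 = $1,757.86
Trial balance (start $0, +$878.93 each month, − disbursements):
  Sep: +$878.93 − $973.65 → -$94.72
  Oct: +$878.93 − $1,252.35 → -$468.14
  Nov: +$878.93 → $410.79
  Dec: +$878.93 − $3,725.37 → -$2,435.65
  Jan: +$878.93 − $698.07 → -$2,254.79
  Feb: +$878.93 → -$1,375.86
  Mar: +$878.93 − $973.65 → -$1,470.58
  Apr: +$878.93 − $1,252.35 → -$1,844.00
  May: +$878.93 → -$965.07
  Jun: +$878.93 − $973.65 → -$1,059.79
  Jul: +$878.93 − $698.07 → -$878.93
  Aug: +$878.93 → $0.00
Lowest trial balance = -$2,435.65 (Dec)
Initial deposit = cushion − low point = $1,757.86 − (-$2,435.65) = $4,193.51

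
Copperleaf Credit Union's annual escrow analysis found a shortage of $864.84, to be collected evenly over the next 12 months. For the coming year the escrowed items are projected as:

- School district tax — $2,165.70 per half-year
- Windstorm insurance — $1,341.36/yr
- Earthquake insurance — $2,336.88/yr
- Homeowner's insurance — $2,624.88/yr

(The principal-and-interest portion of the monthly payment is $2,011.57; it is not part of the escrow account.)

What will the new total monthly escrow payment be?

School district tax = $2,165.70 × 2 = $4,331.40 per year
Windstorm insurance = $1,341.36 per year
Earthquake insurance = $2,336.88 per year
Homeowner's insurance = $2,624.88 per year
Yearly total = $4,331.40 + $1,341.36 + $2,336.88 + $2,624.88 = $10,634.52
Per month = $10,634.52 / 12 = $886.21
Shortage spread = $864.84 / 12 = $72.07/mo
New monthly escrow = $886.21 + $72.07 = $958.28

$958.28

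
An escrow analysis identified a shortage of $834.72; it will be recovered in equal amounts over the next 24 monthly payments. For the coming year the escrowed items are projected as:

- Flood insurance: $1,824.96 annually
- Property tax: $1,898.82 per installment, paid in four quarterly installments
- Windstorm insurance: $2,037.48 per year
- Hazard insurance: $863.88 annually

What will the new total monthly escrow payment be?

$1,061.58

Flood insurance — $1,824.96/yr
Property tax — $1,898.82 × 4 = $7,595.28/yr
Windstorm insurance — $2,037.48/yr
Hazard insurance — $863.88/yr
Total per year = $12,321.60
Monthly = $12,321.60 / 12 = $1,026.80
Monthly shortage recovery: $834.72 / 24 = $34.78
Adjusted monthly = $1,026.80 + $34.78 = $1,061.58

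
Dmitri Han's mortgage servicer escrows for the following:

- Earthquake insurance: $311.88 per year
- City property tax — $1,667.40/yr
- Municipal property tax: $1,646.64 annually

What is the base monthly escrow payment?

$302.16

Earthquake insurance: $311.88 per year
City property tax: $1,667.40 per year
Municipal property tax: $1,646.64 per year
Yearly total = $311.88 + $1,667.40 + $1,646.64 = $3,625.92
Per month = $3,625.92 / 12 = $302.16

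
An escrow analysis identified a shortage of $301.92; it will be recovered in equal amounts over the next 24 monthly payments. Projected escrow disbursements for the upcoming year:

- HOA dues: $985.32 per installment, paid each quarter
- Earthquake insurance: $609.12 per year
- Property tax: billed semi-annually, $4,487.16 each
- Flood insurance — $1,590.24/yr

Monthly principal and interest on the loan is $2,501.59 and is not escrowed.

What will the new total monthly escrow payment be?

$1,272.16

HOA dues = $985.32 × 4 = $3,941.28 per year
Earthquake insurance = $609.12 per year
Property tax = $4,487.16 × 2 = $8,974.32 per year
Flood insurance = $1,590.24 per year
Annual escrow total = $15,114.96
Base monthly escrow = $15,114.96 / 12 = $1,259.58
Monthly shortage recovery: $301.92 / 24 = $12.58
New monthly escrow = $1,259.58 + $12.58 = $1,272.16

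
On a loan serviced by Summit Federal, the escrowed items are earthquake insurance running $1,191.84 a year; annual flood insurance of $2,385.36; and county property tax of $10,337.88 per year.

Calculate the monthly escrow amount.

$1,159.59

Earthquake insurance — $1,191.84 annually
Flood insurance — $2,385.36 annually
County property tax — $10,337.88 annually
Total per year = $1,191.84 + $2,385.36 + $10,337.88 = $13,915.08
Base monthly escrow = $13,915.08 ÷ 12 = $1,159.59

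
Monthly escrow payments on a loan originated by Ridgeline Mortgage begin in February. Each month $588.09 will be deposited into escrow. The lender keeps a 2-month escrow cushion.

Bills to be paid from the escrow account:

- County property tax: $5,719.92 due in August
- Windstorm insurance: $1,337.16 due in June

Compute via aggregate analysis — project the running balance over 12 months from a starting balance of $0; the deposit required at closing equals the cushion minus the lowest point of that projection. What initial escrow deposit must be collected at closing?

Cushion = 2 × $588.09 = $1,176.18
Trial balance (start $0, +$588.09 each month, − disbursements):
  Feb: +$588.09 → $588.09
  Mar: +$588.09 → $1,176.18
  Apr: +$588.09 → $1,764.27
  May: +$588.09 → $2,352.36
  Jun: +$588.09 − $1,337.16 → $1,603.29
  Jul: +$588.09 → $2,191.38
  Aug: +$588.09 − $5,719.92 → -$2,940.45
  Sep: +$588.09 → -$2,352.36
  Oct: +$588.09 → -$1,764.27
  Nov: +$588.09 → -$1,176.18
  Dec: +$588.09 → -$588.09
  Jan: +$588.09 → $0.00
Lowest trial balance = -$2,940.45 (Aug)
Initial deposit = cushion − low point = $1,176.18 − (-$2,940.45) = $4,116.63

$4,116.63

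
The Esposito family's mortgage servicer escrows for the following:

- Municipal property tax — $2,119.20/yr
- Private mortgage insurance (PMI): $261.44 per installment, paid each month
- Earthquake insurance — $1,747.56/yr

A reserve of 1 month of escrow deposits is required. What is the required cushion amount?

Municipal property tax — $2,119.20/yr
Private mortgage insurance (PMI) — $261.44 × 12 = $3,137.28/yr
Earthquake insurance — $1,747.56/yr
Combined annual = $7,004.04
Monthly escrow = $7,004.04 / 12 = $583.67
Reserve = 1 × $583.67 = $583.67

$583.67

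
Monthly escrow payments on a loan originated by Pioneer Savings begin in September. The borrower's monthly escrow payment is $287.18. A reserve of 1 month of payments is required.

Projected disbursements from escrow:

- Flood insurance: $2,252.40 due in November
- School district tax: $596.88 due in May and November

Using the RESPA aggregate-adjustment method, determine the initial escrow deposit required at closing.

$2,274.92

Cushion = 1 × $287.18 = $287.18
Trial balance (start $0, +$287.18 each month, − disbursements):
  Sep: +$287.18 → $287.18
  Oct: +$287.18 → $574.36
  Nov: +$287.18 − $2,849.28 → -$1,987.74
  Dec: +$287.18 → -$1,700.56
  Jan: +$287.18 → -$1,413.38
  Feb: +$287.18 → -$1,126.20
  Mar: +$287.18 → -$839.02
  Apr: +$287.18 → -$551.84
  May: +$287.18 − $596.88 → -$861.54
  Jun: +$287.18 → -$574.36
  Jul: +$287.18 → -$287.18
  Aug: +$287.18 → $0.00
Lowest trial balance = -$1,987.74 (Nov)
Initial deposit = cushion − low point = $287.18 − (-$1,987.74) = $2,274.92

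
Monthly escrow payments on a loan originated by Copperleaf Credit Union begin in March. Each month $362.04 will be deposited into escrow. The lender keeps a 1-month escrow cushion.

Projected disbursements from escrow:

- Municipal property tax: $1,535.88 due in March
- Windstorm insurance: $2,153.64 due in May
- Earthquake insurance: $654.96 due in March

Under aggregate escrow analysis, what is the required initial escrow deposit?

$3,620.40

Cushion = 1 × $362.04 = $362.04
Trial balance (start $0, +$362.04 each month, − disbursements):
  Mar: +$362.04 − $2,190.84 → -$1,828.80
  Apr: +$362.04 → -$1,466.76
  May: +$362.04 − $2,153.64 → -$3,258.36
  Jun: +$362.04 → -$2,896.32
  Jul: +$362.04 → -$2,534.28
  Aug: +$362.04 → -$2,172.24
  Sep: +$362.04 → -$1,810.20
  Oct: +$362.04 → -$1,448.16
  Nov: +$362.04 → -$1,086.12
  Dec: +$362.04 → -$724.08
  Jan: +$362.04 → -$362.04
  Feb: +$362.04 → $0.00
Lowest trial balance = -$3,258.36 (May)
Initial deposit = cushion − low point = $362.04 − (-$3,258.36) = $3,620.40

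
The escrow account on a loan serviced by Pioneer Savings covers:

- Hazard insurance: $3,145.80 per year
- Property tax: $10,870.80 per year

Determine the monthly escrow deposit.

Hazard insurance = $3,145.80/yr
Property tax = $10,870.80/yr
Total per year = $14,016.60
Monthly escrow = $14,016.60 ÷ 12 = $1,168.05

$1,168.05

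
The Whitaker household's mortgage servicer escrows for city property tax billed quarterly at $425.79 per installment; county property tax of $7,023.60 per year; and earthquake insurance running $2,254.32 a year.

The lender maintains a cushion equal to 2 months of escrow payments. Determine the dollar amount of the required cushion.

$1,830.18

City property tax — $425.79 × 4 = $1,703.16 annually
County property tax — $7,023.60 annually
Earthquake insurance — $2,254.32 annually
Total annual escrow = $1,703.16 + $7,023.60 + $2,254.32 = $10,981.08
Base monthly escrow = $10,981.08 / 12 = $915.09
Required cushion = 2 × $915.09 = $1,830.18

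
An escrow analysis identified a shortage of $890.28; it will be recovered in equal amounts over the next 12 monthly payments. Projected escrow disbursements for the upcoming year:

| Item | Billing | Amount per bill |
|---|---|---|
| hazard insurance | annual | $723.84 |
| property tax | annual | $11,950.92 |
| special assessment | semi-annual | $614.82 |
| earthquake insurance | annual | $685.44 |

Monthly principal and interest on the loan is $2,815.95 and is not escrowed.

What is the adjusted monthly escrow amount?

Hazard insurance = $723.84 per year
Property tax = $11,950.92 per year
Special assessment = $614.82 × 2 = $1,229.64 per year
Earthquake insurance = $685.44 per year
Annual escrow total = $723.84 + $11,950.92 + $1,229.64 + $685.44 = $14,589.84
Per month = $14,589.84 / 12 = $1,215.82
Shortage spread = $890.28 ÷ 12 = $74.19/mo
New monthly escrow = $1,215.82 + $74.19 = $1,290.01

$1,290.01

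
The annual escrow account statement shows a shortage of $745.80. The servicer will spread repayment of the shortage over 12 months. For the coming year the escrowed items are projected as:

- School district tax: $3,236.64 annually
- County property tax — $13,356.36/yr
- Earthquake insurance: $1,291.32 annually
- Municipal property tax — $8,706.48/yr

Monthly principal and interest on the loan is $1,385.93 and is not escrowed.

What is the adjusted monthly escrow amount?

$2,278.05

School district tax — $3,236.64 annually
County property tax — $13,356.36 annually
Earthquake insurance — $1,291.32 annually
Municipal property tax — $8,706.48 annually
Total annual escrow = $26,590.80
Per month = $26,590.80 / 12 = $2,215.90
Shortage per month = $745.80 / 12 = $62.15
New monthly escrow = $2,215.90 + $62.15 = $2,278.05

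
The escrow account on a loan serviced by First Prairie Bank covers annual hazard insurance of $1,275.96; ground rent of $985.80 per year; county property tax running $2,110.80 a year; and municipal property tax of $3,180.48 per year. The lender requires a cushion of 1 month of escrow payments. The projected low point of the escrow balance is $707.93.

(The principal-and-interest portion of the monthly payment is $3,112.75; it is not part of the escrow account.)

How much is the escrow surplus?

$78.51

Hazard insurance: $1,275.96 per year
Ground rent: $985.80 per year
County property tax: $2,110.80 per year
Municipal property tax: $3,180.48 per year
Total annual escrow = $7,553.04
Monthly = $7,553.04 ÷ 12 = $629.42
Required cushion = 1 × $629.42 = $629.42
Excess over cushion: $707.93 − $629.42 = $78.51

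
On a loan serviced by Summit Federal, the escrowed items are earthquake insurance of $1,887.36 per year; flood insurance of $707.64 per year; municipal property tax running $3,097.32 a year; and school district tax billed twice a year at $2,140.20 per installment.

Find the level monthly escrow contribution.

$831.06

Earthquake insurance — $1,887.36 annually
Flood insurance — $707.64 annually
Municipal property tax — $3,097.32 annually
School district tax — $2,140.20 × 2 = $4,280.40 annually
Combined annual = $9,972.72
Monthly = $9,972.72 / 12 = $831.06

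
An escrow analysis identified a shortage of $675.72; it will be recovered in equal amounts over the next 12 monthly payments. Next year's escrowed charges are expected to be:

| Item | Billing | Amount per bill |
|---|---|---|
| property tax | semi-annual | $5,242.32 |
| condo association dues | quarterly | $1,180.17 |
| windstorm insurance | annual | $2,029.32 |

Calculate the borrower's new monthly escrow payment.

$1,492.53

Property tax: $5,242.32 × 2 = $10,484.64
Condo association dues: $1,180.17 × 4 = $4,720.68
Windstorm insurance: $2,029.32
Total annual escrow = $17,234.64
Per month = $17,234.64 ÷ 12 = $1,436.22
Shortage spread = $675.72 / 12 = $56.31/mo
Adjusted monthly = $1,436.22 + $56.31 = $1,492.53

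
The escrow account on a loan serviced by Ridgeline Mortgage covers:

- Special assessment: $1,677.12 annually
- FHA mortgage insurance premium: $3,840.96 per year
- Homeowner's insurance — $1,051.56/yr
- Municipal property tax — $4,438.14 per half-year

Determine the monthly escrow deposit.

Special assessment — $1,677.12 annually
FHA mortgage insurance premium — $3,840.96 annually
Homeowner's insurance — $1,051.56 annually
Municipal property tax — $4,438.14 × 2 = $8,876.28 annually
Combined annual = $15,445.92
Monthly = $15,445.92 ÷ 12 = $1,287.16

$1,287.16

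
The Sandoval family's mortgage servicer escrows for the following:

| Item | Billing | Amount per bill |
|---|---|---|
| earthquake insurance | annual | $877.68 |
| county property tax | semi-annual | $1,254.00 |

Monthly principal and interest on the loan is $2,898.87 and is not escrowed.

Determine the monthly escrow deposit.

$282.14

Earthquake insurance = $877.68 annually
County property tax = $1,254.00 × 2 = $2,508.00 annually
Total per year = $3,385.68
Monthly escrow = $3,385.68 / 12 = $282.14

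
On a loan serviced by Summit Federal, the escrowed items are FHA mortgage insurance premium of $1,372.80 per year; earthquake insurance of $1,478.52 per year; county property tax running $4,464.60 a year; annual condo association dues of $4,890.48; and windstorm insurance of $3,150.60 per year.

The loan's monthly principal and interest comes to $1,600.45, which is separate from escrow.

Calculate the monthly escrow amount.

FHA mortgage insurance premium = $1,372.80
Earthquake insurance = $1,478.52
County property tax = $4,464.60
Condo association dues = $4,890.48
Windstorm insurance = $3,150.60
Annual escrow total = $1,372.80 + $1,478.52 + $4,464.60 + $4,890.48 + $3,150.60 = $15,357.00
Base monthly escrow = $15,357.00 ÷ 12 = $1,279.75

$1,279.75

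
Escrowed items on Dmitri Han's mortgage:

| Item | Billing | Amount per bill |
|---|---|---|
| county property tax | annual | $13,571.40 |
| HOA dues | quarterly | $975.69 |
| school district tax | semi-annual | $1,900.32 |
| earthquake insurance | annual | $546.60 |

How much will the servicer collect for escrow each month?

County property tax = $13,571.40 annually
HOA dues = $975.69 × 4 = $3,902.76 annually
School district tax = $1,900.32 × 2 = $3,800.64 annually
Earthquake insurance = $546.60 annually
Yearly total = $21,821.40
Per month = $21,821.40 ÷ 12 = $1,818.45

$1,818.45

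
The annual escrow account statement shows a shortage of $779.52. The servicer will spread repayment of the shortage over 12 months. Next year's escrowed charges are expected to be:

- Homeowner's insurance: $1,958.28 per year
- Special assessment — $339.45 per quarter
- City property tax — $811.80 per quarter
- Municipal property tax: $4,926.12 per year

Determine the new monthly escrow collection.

Homeowner's insurance — $1,958.28 annually
Special assessment — $339.45 × 4 = $1,357.80 annually
City property tax — $811.80 × 4 = $3,247.20 annually
Municipal property tax — $4,926.12 annually
Total per year = $1,958.28 + $1,357.80 + $3,247.20 + $4,926.12 = $11,489.40
Per month = $11,489.40 ÷ 12 = $957.45
Monthly shortage recovery: $779.52 / 12 = $64.96
New monthly escrow = $957.45 + $64.96 = $1,022.41

$1,022.41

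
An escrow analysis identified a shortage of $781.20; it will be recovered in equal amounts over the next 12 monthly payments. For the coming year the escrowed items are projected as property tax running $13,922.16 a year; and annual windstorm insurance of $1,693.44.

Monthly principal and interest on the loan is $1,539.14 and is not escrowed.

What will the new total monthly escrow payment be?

$1,366.40

Property tax — $13,922.16 per year
Windstorm insurance — $1,693.44 per year
Combined annual = $13,922.16 + $1,693.44 = $15,615.60
Base monthly escrow = $15,615.60 / 12 = $1,301.30
Shortage per month = $781.20 / 12 = $65.10
Adjusted monthly = $1,301.30 + $65.10 = $1,366.40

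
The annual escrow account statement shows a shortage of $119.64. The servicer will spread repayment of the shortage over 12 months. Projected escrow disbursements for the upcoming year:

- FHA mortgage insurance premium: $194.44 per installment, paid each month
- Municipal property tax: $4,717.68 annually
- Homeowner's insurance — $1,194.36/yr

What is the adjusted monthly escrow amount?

$697.08

FHA mortgage insurance premium: $194.44 × 12 = $2,333.28/yr
Municipal property tax: $4,717.68/yr
Homeowner's insurance: $1,194.36/yr
Annual escrow total = $8,245.32
Base monthly escrow = $8,245.32 ÷ 12 = $687.11
Monthly shortage recovery: $119.64 / 12 = $9.97
New monthly escrow = $687.11 + $9.97 = $697.08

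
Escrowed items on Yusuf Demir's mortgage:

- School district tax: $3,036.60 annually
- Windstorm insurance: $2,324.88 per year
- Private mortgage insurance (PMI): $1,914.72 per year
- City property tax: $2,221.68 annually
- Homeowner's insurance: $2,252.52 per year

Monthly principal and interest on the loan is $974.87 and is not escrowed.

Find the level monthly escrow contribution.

$979.20

School district tax — $3,036.60 per year
Windstorm insurance — $2,324.88 per year
Private mortgage insurance (PMI) — $1,914.72 per year
City property tax — $2,221.68 per year
Homeowner's insurance — $2,252.52 per year
Annual escrow total = $3,036.60 + $2,324.88 + $1,914.72 + $2,221.68 + $2,252.52 = $11,750.40
Base monthly escrow = $11,750.40 / 12 = $979.20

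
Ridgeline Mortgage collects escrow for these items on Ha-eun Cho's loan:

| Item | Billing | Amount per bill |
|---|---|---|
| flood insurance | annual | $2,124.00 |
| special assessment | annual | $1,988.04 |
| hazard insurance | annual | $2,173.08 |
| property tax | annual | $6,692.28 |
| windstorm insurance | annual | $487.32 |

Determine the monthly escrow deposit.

$1,122.06

Flood insurance — $2,124.00 per year
Special assessment — $1,988.04 per year
Hazard insurance — $2,173.08 per year
Property tax — $6,692.28 per year
Windstorm insurance — $487.32 per year
Annual escrow total = $13,464.72
Base monthly escrow = $13,464.72 ÷ 12 = $1,122.06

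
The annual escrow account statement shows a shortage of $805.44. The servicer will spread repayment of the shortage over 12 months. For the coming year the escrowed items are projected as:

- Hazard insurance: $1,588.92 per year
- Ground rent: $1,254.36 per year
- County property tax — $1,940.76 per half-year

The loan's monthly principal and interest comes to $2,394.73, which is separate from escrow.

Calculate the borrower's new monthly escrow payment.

$627.52

Hazard insurance: $1,588.92
Ground rent: $1,254.36
County property tax: $1,940.76 × 2 = $3,881.52
Combined annual = $6,724.80
Monthly = $6,724.80 / 12 = $560.40
Shortage spread = $805.44 ÷ 12 = $67.12/mo
New monthly escrow = $560.40 + $67.12 = $627.52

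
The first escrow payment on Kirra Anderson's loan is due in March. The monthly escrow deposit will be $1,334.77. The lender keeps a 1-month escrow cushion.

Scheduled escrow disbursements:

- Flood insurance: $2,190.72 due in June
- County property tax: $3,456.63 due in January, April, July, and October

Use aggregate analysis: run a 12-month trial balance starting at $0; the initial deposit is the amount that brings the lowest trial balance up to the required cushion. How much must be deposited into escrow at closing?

Cushion = 1 × $1,334.77 = $1,334.77
Trial balance (start $0, +$1,334.77 each month, − disbursements):
  Mar: +$1,334.77 → $1,334.77
  Apr: +$1,334.77 − $3,456.63 → -$787.09
  May: +$1,334.77 → $547.68
  Jun: +$1,334.77 − $2,190.72 → -$308.27
  Jul: +$1,334.77 − $3,456.63 → -$2,430.13
  Aug: +$1,334.77 → -$1,095.36
  Sep: +$1,334.77 → $239.41
  Oct: +$1,334.77 − $3,456.63 → -$1,882.45
  Nov: +$1,334.77 → -$547.68
  Dec: +$1,334.77 → $787.09
  Jan: +$1,334.77 − $3,456.63 → -$1,334.77
  Feb: +$1,334.77 → $0.00
Lowest trial balance = -$2,430.13 (Jul)
Initial deposit = cushion − low point = $1,334.77 − (-$2,430.13) = $3,764.90

$3,764.90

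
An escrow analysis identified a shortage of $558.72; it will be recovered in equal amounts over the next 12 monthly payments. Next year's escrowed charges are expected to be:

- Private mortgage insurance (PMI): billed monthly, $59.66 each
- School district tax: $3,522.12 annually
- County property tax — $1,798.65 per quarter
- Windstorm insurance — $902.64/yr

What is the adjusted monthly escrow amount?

$1,074.50

Private mortgage insurance (PMI) — $59.66 × 12 = $715.92/yr
School district tax — $3,522.12/yr
County property tax — $1,798.65 × 4 = $7,194.60/yr
Windstorm insurance — $902.64/yr
Annual escrow total = $715.92 + $3,522.12 + $7,194.60 + $902.64 = $12,335.28
Per month = $12,335.28 / 12 = $1,027.94
Shortage spread = $558.72 ÷ 12 = $46.56/mo
Adjusted monthly = $1,027.94 + $46.56 = $1,074.50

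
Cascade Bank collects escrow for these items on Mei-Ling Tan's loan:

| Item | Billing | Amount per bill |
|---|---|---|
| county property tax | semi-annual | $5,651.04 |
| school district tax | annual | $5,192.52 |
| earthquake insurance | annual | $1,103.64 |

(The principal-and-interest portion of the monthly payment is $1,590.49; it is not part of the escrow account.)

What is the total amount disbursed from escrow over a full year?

$17,598.24

County property tax = $5,651.04 × 2 = $11,302.08 annually
School district tax = $5,192.52 annually
Earthquake insurance = $1,103.64 annually
Total annual escrow = $17,598.24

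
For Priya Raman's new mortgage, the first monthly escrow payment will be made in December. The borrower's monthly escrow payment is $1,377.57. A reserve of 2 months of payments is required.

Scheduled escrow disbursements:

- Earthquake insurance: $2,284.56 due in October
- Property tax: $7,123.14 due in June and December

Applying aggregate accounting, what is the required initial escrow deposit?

Cushion = 2 × $1,377.57 = $2,755.14
Trial balance (start $0, +$1,377.57 each month, − disbursements):
  Dec: +$1,377.57 − $7,123.14 → -$5,745.57
  Jan: +$1,377.57 → -$4,368.00
  Feb: +$1,377.57 → -$2,990.43
  Mar: +$1,377.57 → -$1,612.86
  Apr: +$1,377.57 → -$235.29
  May: +$1,377.57 → $1,142.28
  Jun: +$1,377.57 − $7,123.14 → -$4,603.29
  Jul: +$1,377.57 → -$3,225.72
  Aug: +$1,377.57 → -$1,848.15
  Sep: +$1,377.57 → -$470.58
  Oct: +$1,377.57 − $2,284.56 → -$1,377.57
  Nov: +$1,377.57 → $0.00
Lowest trial balance = -$5,745.57 (Dec)
Initial deposit = cushion − low point = $2,755.14 − (-$5,745.57) = $8,500.71

$8,500.71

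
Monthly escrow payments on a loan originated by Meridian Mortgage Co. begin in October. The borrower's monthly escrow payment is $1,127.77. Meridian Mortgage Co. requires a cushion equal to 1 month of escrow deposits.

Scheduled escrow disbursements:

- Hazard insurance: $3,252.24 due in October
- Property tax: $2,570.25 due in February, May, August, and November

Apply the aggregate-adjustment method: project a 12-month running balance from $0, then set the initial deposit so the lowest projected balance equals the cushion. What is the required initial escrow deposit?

Cushion = 1 × $1,127.77 = $1,127.77
Trial balance (start $0, +$1,127.77 each month, − disbursements):
  Oct: +$1,127.77 − $3,252.24 → -$2,124.47
  Nov: +$1,127.77 − $2,570.25 → -$3,566.95
  Dec: +$1,127.77 → -$2,439.18
  Jan: +$1,127.77 → -$1,311.41
  Feb: +$1,127.77 − $2,570.25 → -$2,753.89
  Mar: +$1,127.77 → -$1,626.12
  Apr: +$1,127.77 → -$498.35
  May: +$1,127.77 − $2,570.25 → -$1,940.83
  Jun: +$1,127.77 → -$813.06
  Jul: +$1,127.77 → $314.71
  Aug: +$1,127.77 − $2,570.25 → -$1,127.77
  Sep: +$1,127.77 → $0.00
Lowest trial balance = -$3,566.95 (Nov)
Initial deposit = cushion − low point = $1,127.77 − (-$3,566.95) = $4,694.72

$4,694.72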